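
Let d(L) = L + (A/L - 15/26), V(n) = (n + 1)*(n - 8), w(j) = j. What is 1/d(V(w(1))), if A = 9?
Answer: -91/1385 ≈ -0.065704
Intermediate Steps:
V(n) = (1 + n)*(-8 + n)
d(L) = -15/26 + L + 9/L (d(L) = L + (9/L - 15/26) = L + (-15/26 + 9/L) = -15/26 + L + 9/L)
1/d(V(w(1))) = 1/(-15/26 + (-8 + 1² - 7*1) + 9/(-8 + 1² - 7*1)) = 1/(-15/26 + (-8 + 1 - 7) + 9/(-8 + 1 - 7)) = 1/(-15/26 - 14 + 9/(-14)) = 1/(-15/26 - 14 + 9*(-1/14)) = 1/(-15/26 - 14 - 9/14) = 1/(-1385/91) = -91/1385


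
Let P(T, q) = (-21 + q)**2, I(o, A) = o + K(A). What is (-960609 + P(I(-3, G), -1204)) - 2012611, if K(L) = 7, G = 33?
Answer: -1472595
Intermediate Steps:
I(o, A) = 7 + o (I(o, A) = o + 7 = 7 + o)
(-960609 + P(I(-3, G), -1204)) - 2012611 = (-960609 + (-21 - 1204)**2) - 2012611 = (-960609 + (-1225)**2) - 2012611 = (-960609 + 1500625) - 2012611 = 540016 - 2012611 = -1472595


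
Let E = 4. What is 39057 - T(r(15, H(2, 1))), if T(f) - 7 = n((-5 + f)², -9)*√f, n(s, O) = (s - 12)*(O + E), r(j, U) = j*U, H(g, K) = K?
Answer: 39050 + 440*√15 ≈ 40754.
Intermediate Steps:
r(j, U) = U*j
n(s, O) = (-12 + s)*(4 + O) (n(s, O) = (s - 12)*(O + 4) = (-12 + s)*(4 + O))
T(f) = 7 + √f*(60 - 5*(-5 + f)²) (T(f) = 7 + (-48 - 12*(-9) + 4*(-5 + f)² - 9*(-5 + f)²)*√f = 7 + (-48 + 108 + 4*(-5 + f)² - 9*(-5 + f)²)*√f = 7 + (60 - 5*(-5 + f)²)*√f = 7 + √f*(60 - 5*(-5 + f)²))
39057 - T(r(15, H(2, 1))) = 39057 - (7 + 5*√(1*15)*(12 - (-5 + 1*15)²)) = 39057 - (7 + 5*√15*(12 - (-5 + 15)²)) = 39057 - (7 + 5*√15*(12 - 1*10²)) = 39057 - (7 + 5*√15*(12 - 1*100)) = 39057 - (7 + 5*√15*(12 - 100)) = 39057 - (7 + 5*√15*(-88)) = 39057 - (7 - 440*√15) = 39057 + (-7 + 440*√15) = 39050 + 440*√15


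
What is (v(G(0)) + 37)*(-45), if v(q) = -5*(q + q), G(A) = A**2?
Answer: -1665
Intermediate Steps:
v(q) = -10*q
(v(G(0)) + 37)*(-45) = (-10*0**2 + 37)*(-45) = (-10*0 + 37)*(-45) = (0 + 37)*(-45) = 37*(-45) = -1665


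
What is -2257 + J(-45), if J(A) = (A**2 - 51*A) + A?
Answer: 2018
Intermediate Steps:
J(A) = A**2 - 50*A
-2257 + J(-45) = -2257 - 45*(-50 - 45) = -2257 - 45*(-95) = -2257 + 4275 = 2018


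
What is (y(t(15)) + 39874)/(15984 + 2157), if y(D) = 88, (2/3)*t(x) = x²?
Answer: 39962/18141 ≈ 2.2029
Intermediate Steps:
t(x) = 3*x²/2
(y(t(15)) + 39874)/(15984 + 2157) = (88 + 39874)/(15984 + 2157) = 39962/18141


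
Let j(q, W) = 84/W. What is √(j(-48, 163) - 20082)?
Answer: 3*I*√59282774/163 ≈ 141.71*I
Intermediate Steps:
√(j(-48, 163) - 20082) = √(84/163 - 20082) = √(-3273282/163) = 3*I*√59282774/163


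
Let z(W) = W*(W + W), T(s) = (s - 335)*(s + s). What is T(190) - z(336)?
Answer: -280892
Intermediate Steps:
T(s) = 2*s*(-335 + s) (T(s) = (-335 + s)*(2*s) = 2*s*(-335 + s))
z(W) = 2*W**2 (z(W) = W*(2*W) = 2*W**2)
T(190) - z(336) = 2*190*(-335 + 190) - 2*336**2 = 2*190*(-145) - 2*112896 = -55100 - 1*225792 = -55100 - 225792 = -280892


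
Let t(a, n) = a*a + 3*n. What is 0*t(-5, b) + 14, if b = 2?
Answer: 14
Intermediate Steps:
t(a, n) = a**2 + 3*n
0*t(-5, b) + 14 = 0*((-5)**2 + 3*2) + 14 = 0*(25 + 6) + 14 = 0*31 + 14 = 0 + 14 = 14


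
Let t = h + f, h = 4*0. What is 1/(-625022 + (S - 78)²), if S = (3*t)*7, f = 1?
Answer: -1/621773 ≈ -1.6083e-6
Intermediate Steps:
h = 0
t = 1 (t = 0 + 1 = 1)
S = 21 (S = (3*1)*7 = 3*7 = 21)
1/(-625022 + (S - 78)²) = 1/(-625022 + (21 - 78)²) = 1/(-625022 + (-57)²) = 1/(-625022 + 3249) = 1/(-621773) = -1/621773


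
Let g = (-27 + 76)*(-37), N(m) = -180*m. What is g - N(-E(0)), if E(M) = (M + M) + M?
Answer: -1813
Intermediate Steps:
E(M) = 3*M (E(M) = 2*M + M = 3*M)
g = -1813 (g = 49*(-37) = -1813)
g - N(-E(0)) = -1813 - (-180)*(-3*0) = -1813 - (-180)*(-1*0) = -1813 - (-180)*0 = -1813 - 1*0 = -1813 + 0 = -1813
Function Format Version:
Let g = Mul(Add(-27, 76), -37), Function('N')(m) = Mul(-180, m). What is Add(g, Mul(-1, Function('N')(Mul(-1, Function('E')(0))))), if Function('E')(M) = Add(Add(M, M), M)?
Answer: -1813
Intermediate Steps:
Function('E')(M) = Mul(3, M) (Function('E')(M) = Add(Mul(2, M), M) = Mul(3, M))
g = -1813 (g = Mul(49, -37) = -1813)
Add(g, Mul(-1, Function('N')(Mul(-1, Function('E')(0))))) = Add(-1813, Mul(-1, Mul(-180, Mul(-1, Mul(3, 0))))) = Add(-1813, Mul(-1, Mul(-180, Mul(-1, 0)))) = Add(-1813, Mul(-1, Mul(-180, 0))) = Add(-1813, Mul(-1, 0)) = Add(-1813, 0) = -1813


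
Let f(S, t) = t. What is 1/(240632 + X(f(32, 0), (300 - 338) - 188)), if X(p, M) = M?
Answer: 1/240406 ≈ 4.1596e-6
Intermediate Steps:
1/(240632 + X(f(32, 0), (300 - 338) - 188)) = 1/(240632 + ((300 - 338) - 188)) = 1/(240632 + (-38 - 188)) = 1/(240632 - 226) = 1/240406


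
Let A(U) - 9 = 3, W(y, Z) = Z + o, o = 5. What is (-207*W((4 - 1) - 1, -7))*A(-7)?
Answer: 4968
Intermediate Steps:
W(y, Z) = 5 + Z (W(y, Z) = Z + 5 = 5 + Z)
A(U) = 12 (A(U) = 9 + 3 = 12)
(-207*W((4 - 1) - 1, -7))*A(-7) = -207*(5 - 7)*12 = -207*(-2)*12 = 414*12 = 4968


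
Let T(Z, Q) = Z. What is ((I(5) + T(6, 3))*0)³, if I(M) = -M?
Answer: 0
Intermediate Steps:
((I(5) + T(6, 3))*0)³ = ((-1*5 + 6)*0)³ = ((-5 + 6)*0)³ = (1*0)³ = 0³ = 0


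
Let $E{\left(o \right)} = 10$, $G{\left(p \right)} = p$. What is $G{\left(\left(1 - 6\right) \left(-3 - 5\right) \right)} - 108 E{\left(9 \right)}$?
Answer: $-1040$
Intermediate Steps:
$G{\left(\left(1 - 6\right) \left(-3 - 5\right) \right)} - 108 E{\left(9 \right)} = \left(1 - 6\right) \left(-3 - 5\right) - 1080 = \left(-5\right) \left(-8\right) - 1080 = 40 - 1080 = -1040$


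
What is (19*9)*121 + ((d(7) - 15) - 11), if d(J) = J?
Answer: 20672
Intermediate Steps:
(19*9)*121 + ((d(7) - 15) - 11) = (19*9)*121 + ((7 - 15) - 11) = 171*121 + (-8 - 11) = 20691 - 19 = 20672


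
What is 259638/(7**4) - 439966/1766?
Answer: -298918829/2120083 ≈ -140.99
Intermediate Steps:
259638/(7**4) - 439966/1766 = 259638/2401 - 439966*1/1766 = 259638*(1/2401) - 219983/883 = 259638/2401 - 219983/883 = -298918829/2120083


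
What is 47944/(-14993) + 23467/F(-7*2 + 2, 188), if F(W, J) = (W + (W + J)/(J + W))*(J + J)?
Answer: -1064095/119944 ≈ -8.8716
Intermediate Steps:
F(W, J) = 2*J*(1 + W) (F(W, J) = (W + (J + W)/(J + W))*(2*J) = (W + 1)*(2*J) = (1 + W)*(2*J) = 2*J*(1 + W))
47944/(-14993) + 23467/F(-7*2 + 2, 188) = 47944/(-14993) + 23467/((2*188*(1 + (-7*2 + 2)))) = 47944*(-1/14993) + 23467/((2*188*(1 + (-14 + 2)))) = -47944/14993 + 23467/((2*188*(1 - 12))) = -47944/14993 + 23467/((2*188*(-11))) = -47944/14993 + 23467/(-4136) = -47944/14993 + 23467*(-1/4136) = -47944/14993 - 23467/4136 = -1064095/119944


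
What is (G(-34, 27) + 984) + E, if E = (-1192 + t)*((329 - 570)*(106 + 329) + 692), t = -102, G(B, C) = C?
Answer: 134762053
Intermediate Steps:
E = 134761042 (E = (-1192 - 102)*((329 - 570)*(106 + 329) + 692) = -1294*(-241*435 + 692) = -1294*(-104835 + 692) = -1294*(-104143) = 134761042)
(G(-34, 27) + 984) + E = (27 + 984) + 134761042 = 1011 + 134761042 = 134762053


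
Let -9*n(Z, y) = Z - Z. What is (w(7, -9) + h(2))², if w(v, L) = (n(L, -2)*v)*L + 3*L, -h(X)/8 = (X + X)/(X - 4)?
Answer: 121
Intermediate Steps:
n(Z, y) = 0 (n(Z, y) = -(Z - Z)/9 = -⅑*0 = 0)
h(X) = -16*X/(-4 + X) (h(X) = -8*(X + X)/(X - 4) = -8*2*X/(-4 + X) = -16*X/(-4 + X))
w(v, L) = 3*L (w(v, L) = (0*v)*L + 3*L = 0*L + 3*L = 0 + 3*L = 3*L)
(w(7, -9) + h(2))² = (3*(-9) - 16*2/(-4 + 2))² = (-27 - 16*2/(-2))² = (-27 - 16*2*(-½))² = (-27 + 16)² = (-11)² = 121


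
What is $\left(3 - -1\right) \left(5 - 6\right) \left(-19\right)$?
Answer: $76$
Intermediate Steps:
$\left(3 - -1\right) \left(5 - 6\right) \left(-19\right) = \left(3 + 1\right) \left(5 - 6\right) \left(-19\right) = 4 \left(-1\right) \left(-19\right) = \left(-4\right) \left(-19\right) = 76$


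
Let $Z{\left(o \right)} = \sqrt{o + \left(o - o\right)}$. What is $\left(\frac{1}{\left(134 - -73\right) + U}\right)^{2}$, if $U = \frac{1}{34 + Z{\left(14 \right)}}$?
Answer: $\frac{55898199198}{2395870972093225} + \frac{472856 \sqrt{14}}{2395870972093225} \approx 2.3332 \cdot 10^{-5}$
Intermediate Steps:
$Z{\left(o \right)} = \sqrt{o}$ ($Z{\left(o \right)} = \sqrt{o + 0} = \sqrt{o}$)
$U = \frac{1}{34 + \sqrt{14}} \approx 0.026496$
$\left(\frac{1}{\left(134 - -73\right) + U}\right)^{2} = \left(\frac{1}{\left(134 - -73\right) + \left(\frac{17}{571} - \frac{\sqrt{14}}{1142}\right)}\right)^{2} = \left(\frac{1}{\left(134 + 73\right) + \left(\frac{17}{571} - \frac{\sqrt{14}}{1142}\right)}\right)^{2} = \left(\frac{1}{207 + \left(\frac{17}{571} - \frac{\sqrt{14}}{1142}\right)}\right)^{2} = \left(\frac{1}{\frac{118214}{571} - \frac{\sqrt{14}}{1142}}\right)^{2} = \frac{1}{\left(\frac{118214}{571} - \frac{\sqrt{14}}{1142}\right)^{2}}$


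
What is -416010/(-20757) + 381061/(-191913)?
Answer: 1410353803/78108591 ≈ 18.056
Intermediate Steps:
-416010/(-20757) + 381061/(-191913) = -416010*(-1/20757) + 381061*(-1/191913) = 138670/6919 - 381061/191913 = 1410353803/78108591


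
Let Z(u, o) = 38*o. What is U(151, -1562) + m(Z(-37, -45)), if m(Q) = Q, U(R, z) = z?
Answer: -3272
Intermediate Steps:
U(151, -1562) + m(Z(-37, -45)) = -1562 + 38*(-45) = -1562 - 1710 = -3272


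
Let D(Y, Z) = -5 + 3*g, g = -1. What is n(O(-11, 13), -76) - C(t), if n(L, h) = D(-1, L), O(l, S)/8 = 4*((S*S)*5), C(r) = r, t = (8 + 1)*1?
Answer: -17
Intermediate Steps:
t = 9 (t = 9*1 = 9)
D(Y, Z) = -8 (D(Y, Z) = -5 + 3*(-1) = -5 - 3 = -8)
O(l, S) = 160*S² (O(l, S) = 8*(4*((S*S)*5)) = 8*(4*(S²*5)) = 8*(4*(5*S²)) = 8*(20*S²) = 160*S²)
n(L, h) = -8
n(O(-11, 13), -76) - C(t) = -8 - 1*9 = -8 - 9 = -17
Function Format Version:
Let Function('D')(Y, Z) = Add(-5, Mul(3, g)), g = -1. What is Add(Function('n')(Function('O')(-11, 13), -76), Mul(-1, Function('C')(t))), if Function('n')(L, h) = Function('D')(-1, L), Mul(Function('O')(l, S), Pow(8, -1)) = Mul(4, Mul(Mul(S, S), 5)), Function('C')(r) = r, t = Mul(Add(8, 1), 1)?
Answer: -17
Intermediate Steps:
t = 9 (t = Mul(9, 1) = 9)
Function('D')(Y, Z) = -8 (Function('D')(Y, Z) = Add(-5, Mul(3, -1)) = Add(-5, -3) = -8)
Function('O')(l, S) = Mul(160, Pow(S, 2)) (Function('O')(l, S) = Mul(8, Mul(4, Mul(Mul(S, S), 5))) = Mul(8, Mul(4, Mul(Pow(S, 2), 5))) = Mul(8, Mul(4, Mul(5, Pow(S, 2)))) = Mul(8, Mul(20, Pow(S, 2))) = Mul(160, Pow(S, 2)))
Function('n')(L, h) = -8
Add(Function('n')(Function('O')(-11, 13), -76), Mul(-1, Function('C')(t))) = Add(-8, Mul(-1, 9)) = Add(-8, -9) = -17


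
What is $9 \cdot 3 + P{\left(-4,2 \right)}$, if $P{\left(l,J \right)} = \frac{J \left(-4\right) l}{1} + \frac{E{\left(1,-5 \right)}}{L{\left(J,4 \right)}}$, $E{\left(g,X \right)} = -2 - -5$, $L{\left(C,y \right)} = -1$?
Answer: $56$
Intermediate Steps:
$E{\left(g,X \right)} = 3$ ($E{\left(g,X \right)} = -2 + 5 = 3$)
$P{\left(l,J \right)} = -3 - 4 J l$ ($P{\left(l,J \right)} = \frac{J \left(-4\right) l}{1} + \frac{3}{-1} = - 4 J l 1 + 3 \left(-1\right) = - 4 J l 1 - 3 = - 4 J l - 3 = -3 - 4 J l$)
$9 \cdot 3 + P{\left(-4,2 \right)} = 9 \cdot 3 - \left(3 + 8 \left(-4\right)\right) = 27 + \left(-3 + 32\right) = 27 + 29 = 56$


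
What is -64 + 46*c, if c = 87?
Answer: 3938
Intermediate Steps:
-64 + 46*c = -64 + 46*87 = -64 + 4002 = 3938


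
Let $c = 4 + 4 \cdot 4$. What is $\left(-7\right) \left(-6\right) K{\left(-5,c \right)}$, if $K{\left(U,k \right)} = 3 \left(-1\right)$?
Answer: $-126$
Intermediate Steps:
$c = 20$ ($c = 4 + 16 = 20$)
$K{\left(U,k \right)} = -3$
$\left(-7\right) \left(-6\right) K{\left(-5,c \right)} = \left(-7\right) \left(-6\right) \left(-3\right) = 42 \left(-3\right) = -126$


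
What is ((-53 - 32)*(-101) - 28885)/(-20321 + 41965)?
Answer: -725/773 ≈ -0.93790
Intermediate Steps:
((-53 - 32)*(-101) - 28885)/(-20321 + 41965) = (-85*(-101) - 28885)/21644 = (8585 - 28885)*(1/21644) = -20300*1/21644 = -725/773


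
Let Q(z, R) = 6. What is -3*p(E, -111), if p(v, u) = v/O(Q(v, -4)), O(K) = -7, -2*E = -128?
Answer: 192/7 ≈ 27.429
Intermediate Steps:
E = 64 (E = -½*(-128) = 64)
p(v, u) = -v/7 (p(v, u) = v/(-7) = v*(-⅐) = -v/7)
-3*p(E, -111) = -(-3)*64/7 = -3*(-64/7) = 192/7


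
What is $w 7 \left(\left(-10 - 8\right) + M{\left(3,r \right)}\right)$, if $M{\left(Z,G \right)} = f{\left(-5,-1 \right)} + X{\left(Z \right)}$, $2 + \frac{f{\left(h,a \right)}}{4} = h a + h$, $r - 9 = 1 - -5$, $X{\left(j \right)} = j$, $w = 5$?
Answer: $-805$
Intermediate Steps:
$r = 15$ ($r = 9 + \left(1 - -5\right) = 9 + \left(1 + 5\right) = 9 + 6 = 15$)
$f{\left(h,a \right)} = -8 + 4 h + 4 a h$ ($f{\left(h,a \right)} = -8 + 4 \left(h a + h\right) = -8 + 4 \left(a h + h\right) = -8 + 4 \left(h + a h\right) = -8 + \left(4 h + 4 a h\right) = -8 + 4 h + 4 a h$)
$M{\left(Z,G \right)} = -8 + Z$ ($M{\left(Z,G \right)} = \left(-8 + 4 \left(-5\right) + 4 \left(-1\right) \left(-5\right)\right) + Z = \left(-8 - 20 + 20\right) + Z = -8 + Z$)
$w 7 \left(\left(-10 - 8\right) + M{\left(3,r \right)}\right) = 5 \cdot 7 \left(\left(-10 - 8\right) + \left(-8 + 3\right)\right) = 35 \left(-18 - 5\right) = 35 \left(-23\right) = -805$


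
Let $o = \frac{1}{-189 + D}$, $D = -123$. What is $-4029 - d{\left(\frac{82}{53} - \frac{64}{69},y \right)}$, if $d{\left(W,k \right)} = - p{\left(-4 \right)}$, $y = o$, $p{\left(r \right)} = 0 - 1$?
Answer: $-4030$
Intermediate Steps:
$p{\left(r \right)} = -1$ ($p{\left(r \right)} = 0 - 1 = -1$)
$o = - \frac{1}{312}$ ($o = \frac{1}{-189 - 123} = \frac{1}{-312} = - \frac{1}{312} \approx -0.0032051$)
$y = - \frac{1}{312} \approx -0.0032051$
$d{\left(W,k \right)} = 1$ ($d{\left(W,k \right)} = \left(-1\right) \left(-1\right) = 1$)
$-4029 - d{\left(\frac{82}{53} - \frac{64}{69},y \right)} = -4029 - 1 = -4030$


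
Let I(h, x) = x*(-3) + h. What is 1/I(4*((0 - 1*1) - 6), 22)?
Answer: -1/94 ≈ -0.010638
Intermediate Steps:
I(h, x) = h - 3*x (I(h, x) = -3*x + h = h - 3*x)
1/I(4*((0 - 1*1) - 6), 22) = 1/(4*((0 - 1*1) - 6) - 3*22) = 1/(4*((0 - 1) - 6) - 66) = 1/(4*(-1 - 6) - 66) = 1/(4*(-7) - 66) = 1/(-28 - 66) = 1/(-94) = -1/94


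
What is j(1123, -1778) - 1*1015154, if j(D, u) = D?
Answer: -1014031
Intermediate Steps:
j(1123, -1778) - 1*1015154 = 1123 - 1*1015154 = 1123 - 1015154 = -1014031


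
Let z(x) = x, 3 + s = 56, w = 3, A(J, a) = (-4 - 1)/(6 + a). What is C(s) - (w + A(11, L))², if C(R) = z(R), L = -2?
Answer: 799/16 ≈ 49.938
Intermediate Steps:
A(J, a) = -5/(6 + a)
s = 53 (s = -3 + 56 = 53)
C(R) = R
C(s) - (w + A(11, L))² = 53 - (3 - 5/(6 - 2))² = 53 - (3 - 5/4)² = 53 - (7/4)² = 53 - 1*49/16 = 53 - 49/16 = 799/16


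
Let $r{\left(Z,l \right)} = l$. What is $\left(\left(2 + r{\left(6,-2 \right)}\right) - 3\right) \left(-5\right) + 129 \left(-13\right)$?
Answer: $-1662$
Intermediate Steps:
$\left(\left(2 + r{\left(6,-2 \right)}\right) - 3\right) \left(-5\right) + 129 \left(-13\right) = \left(\left(2 - 2\right) - 3\right) \left(-5\right) + 129 \left(-13\right) = \left(0 - 3\right) \left(-5\right) - 1677 = \left(-3\right) \left(-5\right) - 1677 = 15 - 1677 = -1662$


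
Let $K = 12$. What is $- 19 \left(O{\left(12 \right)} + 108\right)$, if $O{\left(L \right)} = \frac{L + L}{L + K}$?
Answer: $-2071$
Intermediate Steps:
$O{\left(L \right)} = \frac{2 L}{12 + L}$ ($O{\left(L \right)} = \frac{L + L}{L + 12} = \frac{2 L}{12 + L}$)
$- 19 \left(O{\left(12 \right)} + 108\right) = - 19 \left(2 \cdot 12 \frac{1}{12 + 12} + 108\right) = - 19 \left(2 \cdot 12 \cdot \frac{1}{24} + 108\right) = - 19 \left(1 + 108\right) = \left(-19\right) 109 = -2071$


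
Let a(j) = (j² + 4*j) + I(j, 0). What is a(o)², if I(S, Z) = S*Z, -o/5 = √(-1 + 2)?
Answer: 25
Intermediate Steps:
o = -5 (o = -5*√(-1 + 2) = -5*√1 = -5*1 = -5)
a(j) = j² + 4*j (a(j) = (j² + 4*j) + j*0 = (j² + 4*j) + 0 = j² + 4*j)
a(o)² = (-5*(4 - 5))² = (-5*(-1))² = 5² = 25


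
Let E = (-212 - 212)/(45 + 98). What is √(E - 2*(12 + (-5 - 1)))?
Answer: 2*I*√76505/143 ≈ 3.8685*I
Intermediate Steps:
E = -424/143 ≈ -2.9650
√(E - 2*(12 + (-5 - 1))) = √(-424/143 - 2*(12 + (-5 - 1))) = √(-424/143 - 2*(12 - 6)) = √(-424/143 - 2*6) = √(-424/143 - 12) = √(-2140/143) = 2*I*√76505/143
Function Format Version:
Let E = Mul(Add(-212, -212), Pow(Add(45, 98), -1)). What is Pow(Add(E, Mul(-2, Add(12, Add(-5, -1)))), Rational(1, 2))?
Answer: Mul(Rational(2, 143), I, Pow(76505, Rational(1, 2))) ≈ Mul(3.8685, I)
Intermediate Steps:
E = Rational(-424, 143) (E = Mul(-424, Pow(143, -1)) = Mul(-424, Rational(1, 143)) = Rational(-424, 143) ≈ -2.9650)
Pow(Add(E, Mul(-2, Add(12, Add(-5, -1)))), Rational(1, 2)) = Pow(Add(Rational(-424, 143), Mul(-2, Add(12, Add(-5, -1)))), Rational(1, 2)) = Pow(Add(Rational(-424, 143), Mul(-2, Add(12, -6))), Rational(1, 2)) = Pow(Add(Rational(-424, 143), Mul(-2, 6)), Rational(1, 2)) = Pow(Add(Rational(-424, 143), -12), Rational(1, 2)) = Pow(Rational(-2140, 143), Rational(1, 2)) = Mul(Rational(2, 143), I, Pow(76505, Rational(1, 2)))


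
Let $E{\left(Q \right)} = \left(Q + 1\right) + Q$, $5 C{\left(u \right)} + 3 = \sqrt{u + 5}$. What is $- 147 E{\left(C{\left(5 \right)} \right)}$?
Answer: $\frac{147}{5} - \frac{294 \sqrt{10}}{5} \approx -156.54$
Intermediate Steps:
$C{\left(u \right)} = - \frac{3}{5} + \frac{\sqrt{5 + u}}{5}$ ($C{\left(u \right)} = - \frac{3}{5} + \frac{\sqrt{u + 5}}{5} = - \frac{3}{5} + \frac{\sqrt{5 + u}}{5}$)
$E{\left(Q \right)} = 1 + 2 Q$ ($E{\left(Q \right)} = \left(1 + Q\right) + Q = 1 + 2 Q$)
$- 147 E{\left(C{\left(5 \right)} \right)} = - 147 \left(1 + 2 \left(- \frac{3}{5} + \frac{\sqrt{5 + 5}}{5}\right)\right) = - 147 \left(1 + 2 \left(- \frac{3}{5} + \frac{\sqrt{10}}{5}\right)\right) = - 147 \left(1 - \left(\frac{6}{5} - \frac{2 \sqrt{10}}{5}\right)\right) = - 147 \left(- \frac{1}{5} + \frac{2 \sqrt{10}}{5}\right) = \frac{147}{5} - \frac{294 \sqrt{10}}{5}$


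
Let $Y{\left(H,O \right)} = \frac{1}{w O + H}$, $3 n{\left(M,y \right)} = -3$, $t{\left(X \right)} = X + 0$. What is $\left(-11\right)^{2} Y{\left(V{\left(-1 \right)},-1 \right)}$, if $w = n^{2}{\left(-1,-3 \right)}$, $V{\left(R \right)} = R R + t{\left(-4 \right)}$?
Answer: $- \frac{121}{4} \approx -30.25$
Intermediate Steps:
$t{\left(X \right)} = X$
$n{\left(M,y \right)} = -1$ ($n{\left(M,y \right)} = \frac{1}{3} \left(-3\right) = -1$)
$V{\left(R \right)} = -4 + R^{2}$ ($V{\left(R \right)} = R R - 4 = R^{2} - 4 = -4 + R^{2}$)
$w = 1$ ($w = \left(-1\right)^{2} = 1$)
$Y{\left(H,O \right)} = \frac{1}{H + O}$ ($Y{\left(H,O \right)} = \frac{1}{1 O + H} = \frac{1}{O + H} = \frac{1}{H + O}$)
$\left(-11\right)^{2} Y{\left(V{\left(-1 \right)},-1 \right)} = \frac{\left(-11\right)^{2}}{\left(-4 + \left(-1\right)^{2}\right) - 1} = \frac{121}{\left(-4 + 1\right) - 1} = \frac{121}{-3 - 1} = \frac{121}{-4} = 121 \left(- \frac{1}{4}\right) = - \frac{121}{4}$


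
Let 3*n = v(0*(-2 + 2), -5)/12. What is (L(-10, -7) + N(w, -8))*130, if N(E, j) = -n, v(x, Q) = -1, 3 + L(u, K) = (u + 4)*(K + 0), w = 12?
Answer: 91325/18 ≈ 5073.6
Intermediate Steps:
L(u, K) = -3 + K*(4 + u) (L(u, K) = -3 + (u + 4)*(K + 0) = -3 + (4 + u)*K = -3 + K*(4 + u))
n = -1/36 (n = (-1/12)/3 = (-1*1/12)/3 = (1/3)*(-1/12) = -1/36 ≈ -0.027778)
N(E, j) = 1/36 (N(E, j) = -1*(-1/36) = 1/36)
(L(-10, -7) + N(w, -8))*130 = ((-3 + 4*(-7) - 7*(-10)) + 1/36)*130 = ((-3 - 28 + 70) + 1/36)*130 = (39 + 1/36)*130 = (1405/36)*130 = 91325/18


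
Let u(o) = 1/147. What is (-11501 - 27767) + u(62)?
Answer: -5772395/147 ≈ -39268.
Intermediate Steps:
u(o) = 1/147
(-11501 - 27767) + u(62) = (-11501 - 27767) + 1/147 = -39268 + 1/147 = -5772395/147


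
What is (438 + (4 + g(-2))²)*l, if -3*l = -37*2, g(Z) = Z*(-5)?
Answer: 46916/3 ≈ 15639.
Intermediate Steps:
g(Z) = -5*Z
l = 74/3 (l = -(-37)*2/3 = -⅓*(-74) = 74/3 ≈ 24.667)
(438 + (4 + g(-2))²)*l = (438 + (4 - 5*(-2))²)*(74/3) = (438 + (4 + 10)²)*(74/3) = (438 + 14²)*(74/3) = (438 + 196)*(74/3) = 634*(74/3) = 46916/3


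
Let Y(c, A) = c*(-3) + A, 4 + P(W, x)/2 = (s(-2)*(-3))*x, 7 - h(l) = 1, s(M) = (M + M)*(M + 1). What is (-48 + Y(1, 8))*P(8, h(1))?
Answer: 6536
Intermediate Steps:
s(M) = 2*M*(1 + M) (s(M) = (2*M)*(1 + M) = 2*M*(1 + M))
h(l) = 6 (h(l) = 7 - 1*1 = 7 - 1 = 6)
P(W, x) = -8 - 24*x (P(W, x) = -8 + 2*(((2*(-2)*(1 - 2))*(-3))*x) = -8 + 2*(((2*(-2)*(-1))*(-3))*x) = -8 + 2*((4*(-3))*x) = -8 + 2*(-12*x) = -8 - 24*x)
Y(c, A) = A - 3*c (Y(c, A) = -3*c + A = A - 3*c)
(-48 + Y(1, 8))*P(8, h(1)) = (-48 + (8 - 3*1))*(-8 - 24*6) = (-48 + (8 - 3))*(-8 - 144) = (-48 + 5)*(-152) = -43*(-152) = 6536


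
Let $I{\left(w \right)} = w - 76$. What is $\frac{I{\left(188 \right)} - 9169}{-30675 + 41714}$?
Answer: $- \frac{9057}{11039} \approx -0.82045$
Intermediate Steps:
$I{\left(w \right)} = -76 + w$
$\frac{I{\left(188 \right)} - 9169}{-30675 + 41714} = \frac{\left(-76 + 188\right) - 9169}{-30675 + 41714} = \frac{112 - 9169}{11039} = \left(-9057\right) \frac{1}{11039} = - \frac{9057}{11039}$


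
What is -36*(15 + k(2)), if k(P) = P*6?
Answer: -972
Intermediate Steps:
k(P) = 6*P
-36*(15 + k(2)) = -36*(15 + 6*2) = -36*(15 + 12) = -36*27 = -972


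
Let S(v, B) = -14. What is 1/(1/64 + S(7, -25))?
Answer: -64/895 ≈ -0.071508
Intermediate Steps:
1/(1/64 + S(7, -25)) = 1/(1/64 - 14) = 1/(-895/64) = -64/895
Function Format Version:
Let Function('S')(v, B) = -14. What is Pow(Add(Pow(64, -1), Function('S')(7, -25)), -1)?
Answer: Rational(-64, 895) ≈ -0.071508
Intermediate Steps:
Pow(Add(Pow(64, -1), Function('S')(7, -25)), -1) = Pow(Add(Pow(64, -1), -14), -1) = Pow(Add(Rational(1, 64), -14), -1) = Pow(Rational(-895, 64), -1) = Rational(-64, 895)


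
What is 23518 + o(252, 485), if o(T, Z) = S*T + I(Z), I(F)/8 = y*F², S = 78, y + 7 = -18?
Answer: -47001826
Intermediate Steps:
y = -25 (y = -7 - 18 = -25)
I(F) = -200*F² (I(F) = 8*(-25*F²) = -200*F²)
o(T, Z) = -200*Z² + 78*T (o(T, Z) = 78*T - 200*Z² = -200*Z² + 78*T)
23518 + o(252, 485) = 23518 + (-200*485² + 78*252) = 23518 + (-200*235225 + 19656) = 23518 + (-47045000 + 19656) = 23518 - 47025344 = -47001826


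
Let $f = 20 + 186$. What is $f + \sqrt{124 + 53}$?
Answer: $206 + \sqrt{177} \approx 219.3$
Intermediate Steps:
$f = 206$
$f + \sqrt{124 + 53} = 206 + \sqrt{124 + 53} = 206 + \sqrt{177}$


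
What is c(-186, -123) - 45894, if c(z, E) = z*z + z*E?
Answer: 11580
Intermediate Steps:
c(z, E) = z² + E*z
c(-186, -123) - 45894 = -186*(-123 - 186) - 45894 = -186*(-309) - 45894 = 57474 - 45894 = 11580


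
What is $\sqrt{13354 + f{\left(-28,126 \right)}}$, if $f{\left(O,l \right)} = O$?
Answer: $\sqrt{13326} \approx 115.44$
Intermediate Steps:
$\sqrt{13354 + f{\left(-28,126 \right)}} = \sqrt{13354 - 28} = \sqrt{13326}$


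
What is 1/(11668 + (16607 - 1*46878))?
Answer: -1/18603 ≈ -5.3755e-5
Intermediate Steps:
1/(11668 + (16607 - 1*46878)) = 1/(11668 + (16607 - 46878)) = 1/(11668 - 30271) = 1/(-18603) = -1/18603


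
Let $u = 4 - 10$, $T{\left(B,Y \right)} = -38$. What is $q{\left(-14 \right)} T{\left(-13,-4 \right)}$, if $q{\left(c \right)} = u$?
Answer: $228$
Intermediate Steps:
$u = -6$
$q{\left(c \right)} = -6$
$q{\left(-14 \right)} T{\left(-13,-4 \right)} = \left(-6\right) \left(-38\right) = 228$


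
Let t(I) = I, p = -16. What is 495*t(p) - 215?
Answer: -8135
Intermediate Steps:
495*t(p) - 215 = 495*(-16) - 215 = -7920 - 215 = -8135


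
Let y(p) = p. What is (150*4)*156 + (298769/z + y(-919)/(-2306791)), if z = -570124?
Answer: 123097998297366077/1315156912084 ≈ 93600.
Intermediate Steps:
(150*4)*156 + (298769/z + y(-919)/(-2306791)) = (150*4)*156 + (298769/(-570124) - 919/(-2306791)) = 600*156 + (298769*(-1/570124) - 919*(-1/2306791)) = 93600 + (-298769/570124 + 919/2306791) = 93600 - 688673696323/1315156912084 = 123097998297366077/1315156912084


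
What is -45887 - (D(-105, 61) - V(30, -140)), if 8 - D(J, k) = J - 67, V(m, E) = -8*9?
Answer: -46139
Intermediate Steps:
V(m, E) = -72
D(J, k) = 75 - J (D(J, k) = 8 - (J - 67) = 8 - (-67 + J) = 8 + (67 - J) = 75 - J)
-45887 - (D(-105, 61) - V(30, -140)) = -45887 - ((75 - 1*(-105)) - 1*(-72)) = -45887 - ((75 + 105) + 72) = -45887 - (180 + 72) = -45887 - 1*252 = -45887 - 252 = -46139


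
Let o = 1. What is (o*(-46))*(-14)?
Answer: 644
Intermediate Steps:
(o*(-46))*(-14) = (1*(-46))*(-14) = -46*(-14) = 644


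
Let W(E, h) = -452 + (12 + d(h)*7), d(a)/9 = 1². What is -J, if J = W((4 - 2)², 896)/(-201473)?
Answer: -377/201473 ≈ -0.0018712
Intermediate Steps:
d(a) = 9 (d(a) = 9*1² = 9*1 = 9)
W(E, h) = -377 (W(E, h) = -452 + (12 + 9*7) = -452 + (12 + 63) = -452 + 75 = -377)
J = 377/201473 (J = -377/(-201473) = -377*(-1/201473) = 377/201473 ≈ 0.0018712)
-J = -1*377/201473 = -377/201473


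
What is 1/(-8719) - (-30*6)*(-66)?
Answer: -103581721/8719 ≈ -11880.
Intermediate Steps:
1/(-8719) - (-30*6)*(-66) = -1/8719 - (-180)*(-66) = -1/8719 - 1*11880 = -1/8719 - 11880 = -103581721/8719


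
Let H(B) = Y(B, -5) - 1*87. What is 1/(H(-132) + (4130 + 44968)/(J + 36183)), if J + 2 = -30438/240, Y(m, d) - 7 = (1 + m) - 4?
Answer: -1442167/308101985 ≈ -0.0046808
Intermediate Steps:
Y(m, d) = 4 + m (Y(m, d) = 7 + ((1 + m) - 4) = 7 + (-3 + m) = 4 + m)
J = -5153/40 (J = -2 - 30438/240 = -2 - 30438*1/240 = -2 - 5073/40 = -5153/40 ≈ -128.82)
H(B) = -83 + B (H(B) = (4 + B) - 1*87 = (4 + B) - 87 = -83 + B)
1/(H(-132) + (4130 + 44968)/(J + 36183)) = 1/((-83 - 132) + (4130 + 44968)/(-5153/40 + 36183)) = 1/(-215 + 49098/(1442167/40)) = 1/(-215 + 49098*(40/1442167)) = 1/(-215 + 1963920/1442167) = 1/(-308101985/1442167) = -1442167/308101985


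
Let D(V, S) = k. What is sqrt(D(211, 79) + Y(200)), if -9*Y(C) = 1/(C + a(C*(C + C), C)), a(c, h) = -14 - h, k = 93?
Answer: sqrt(164066)/42 ≈ 9.6441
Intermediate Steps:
D(V, S) = 93
Y(C) = 1/126 (Y(C) = -1/(9*(C + (-14 - C))) = -1/9/(-14) = -1/9*(-1/14) = 1/126)
sqrt(D(211, 79) + Y(200)) = sqrt(93 + 1/126) = sqrt(11719/126) = sqrt(164066)/42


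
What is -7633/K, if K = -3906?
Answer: 7633/3906 ≈ 1.9542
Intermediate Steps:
-7633/K = -7633/(-3906) = -7633*(-1/3906) = 7633/3906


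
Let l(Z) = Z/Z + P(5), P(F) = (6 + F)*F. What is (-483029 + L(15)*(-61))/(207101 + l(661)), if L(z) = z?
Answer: -483944/207157 ≈ -2.3361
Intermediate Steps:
P(F) = F*(6 + F)
l(Z) = 56 (l(Z) = Z/Z + 5*(6 + 5) = 1 + 5*11 = 1 + 55 = 56)
(-483029 + L(15)*(-61))/(207101 + l(661)) = (-483029 + 15*(-61))/(207101 + 56) = (-483029 - 915)/207157 = -483944*1/207157 = -483944/207157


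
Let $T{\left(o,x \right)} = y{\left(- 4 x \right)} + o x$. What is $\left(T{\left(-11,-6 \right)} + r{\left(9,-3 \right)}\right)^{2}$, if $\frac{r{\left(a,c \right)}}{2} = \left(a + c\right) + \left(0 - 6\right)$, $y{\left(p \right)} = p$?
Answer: $8100$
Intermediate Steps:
$r{\left(a,c \right)} = -12 + 2 a + 2 c$ ($r{\left(a,c \right)} = 2 \left(\left(a + c\right) + \left(0 - 6\right)\right) = 2 \left(\left(a + c\right) - 6\right) = 2 \left(-6 + a + c\right) = -12 + 2 a + 2 c$)
$T{\left(o,x \right)} = - 4 x + o x$
$\left(T{\left(-11,-6 \right)} + r{\left(9,-3 \right)}\right)^{2} = \left(- 6 \left(-4 - 11\right) + \left(-12 + 2 \cdot 9 + 2 \left(-3\right)\right)\right)^{2} = \left(\left(-6\right) \left(-15\right) - 0\right)^{2} = \left(90 + 0\right)^{2} = 90^{2} = 8100$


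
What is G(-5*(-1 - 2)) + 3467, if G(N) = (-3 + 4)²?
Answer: 3468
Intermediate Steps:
G(N) = 1 (G(N) = 1² = 1)
G(-5*(-1 - 2)) + 3467 = 1 + 3467 = 3468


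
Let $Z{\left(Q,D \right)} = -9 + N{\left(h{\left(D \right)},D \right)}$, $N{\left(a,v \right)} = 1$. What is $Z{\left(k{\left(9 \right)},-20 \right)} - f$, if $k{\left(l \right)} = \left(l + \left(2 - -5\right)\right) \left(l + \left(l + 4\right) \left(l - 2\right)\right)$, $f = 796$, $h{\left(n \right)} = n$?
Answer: $-804$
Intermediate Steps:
$k{\left(l \right)} = \left(7 + l\right) \left(l + \left(-2 + l\right) \left(4 + l\right)\right)$ ($k{\left(l \right)} = \left(l + \left(2 + 5\right)\right) \left(l + \left(4 + l\right) \left(-2 + l\right)\right) = \left(l + 7\right) \left(l + \left(-2 + l\right) \left(4 + l\right)\right) = \left(7 + l\right) \left(l + \left(-2 + l\right) \left(4 + l\right)\right)$)
$Z{\left(Q,D \right)} = -8$ ($Z{\left(Q,D \right)} = -9 + 1 = -8$)
$Z{\left(k{\left(9 \right)},-20 \right)} - f = -8 - 796 = -804$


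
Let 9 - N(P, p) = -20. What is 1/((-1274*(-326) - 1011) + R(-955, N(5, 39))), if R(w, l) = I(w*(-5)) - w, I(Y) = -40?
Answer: 1/415228 ≈ 2.4083e-6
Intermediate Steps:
N(P, p) = 29 (N(P, p) = 9 - 1*(-20) = 9 + 20 = 29)
R(w, l) = -40 - w
1/((-1274*(-326) - 1011) + R(-955, N(5, 39))) = 1/((-1274*(-326) - 1011) + (-40 - 1*(-955))) = 1/((415324 - 1011) + (-40 + 955)) = 1/(414313 + 915) = 1/415228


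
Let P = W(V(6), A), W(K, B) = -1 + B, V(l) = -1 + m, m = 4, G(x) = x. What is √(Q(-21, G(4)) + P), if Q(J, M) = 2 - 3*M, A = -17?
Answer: 2*I*√7 ≈ 5.2915*I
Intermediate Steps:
V(l) = 3 (V(l) = -1 + 4 = 3)
P = -18 (P = -1 - 17 = -18)
√(Q(-21, G(4)) + P) = √((2 - 3*4) - 18) = √((2 - 12) - 18) = √(-10 - 18) = √(-28) = 2*I*√7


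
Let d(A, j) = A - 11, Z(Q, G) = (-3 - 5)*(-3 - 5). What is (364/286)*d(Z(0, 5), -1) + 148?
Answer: 2370/11 ≈ 215.45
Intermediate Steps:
Z(Q, G) = 64 (Z(Q, G) = -8*(-8) = 64)
d(A, j) = -11 + A
(364/286)*d(Z(0, 5), -1) + 148 = (364/286)*(-11 + 64) + 148 = (364*(1/286))*53 + 148 = (14/11)*53 + 148 = 742/11 + 148 = 2370/11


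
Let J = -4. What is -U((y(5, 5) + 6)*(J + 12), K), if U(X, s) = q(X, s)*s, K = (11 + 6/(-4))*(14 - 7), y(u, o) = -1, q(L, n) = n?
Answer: -17689/4 ≈ -4422.3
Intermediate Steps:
K = 133/2 (K = (11 + 6*(-¼))*7 = (11 - 3/2)*7 = (19/2)*7 = 133/2 ≈ 66.500)
U(X, s) = s² (U(X, s) = s*s = s²)
-U((y(5, 5) + 6)*(J + 12), K) = -(133/2)² = -1*17689/4 = -17689/4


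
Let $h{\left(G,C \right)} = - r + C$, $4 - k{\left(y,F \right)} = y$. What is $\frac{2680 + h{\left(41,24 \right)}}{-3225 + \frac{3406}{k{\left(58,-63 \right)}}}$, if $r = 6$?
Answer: $- \frac{36423}{44389} \approx -0.82054$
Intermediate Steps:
$k{\left(y,F \right)} = 4 - y$
$h{\left(G,C \right)} = -6 + C$ ($h{\left(G,C \right)} = \left(-1\right) 6 + C = -6 + C$)
$\frac{2680 + h{\left(41,24 \right)}}{-3225 + \frac{3406}{k{\left(58,-63 \right)}}} = \frac{2680 + \left(-6 + 24\right)}{-3225 + \frac{3406}{4 - 58}} = \frac{2680 + 18}{-3225 + \frac{3406}{4 - 58}} = \frac{2698}{-3225 + \frac{3406}{-54}} = \frac{2698}{-3225 + 3406 \left(- \frac{1}{54}\right)} = \frac{2698}{-3225 - \frac{1703}{27}} = \frac{2698}{- \frac{88778}{27}} = 2698 \left(- \frac{27}{88778}\right) = - \frac{36423}{44389}$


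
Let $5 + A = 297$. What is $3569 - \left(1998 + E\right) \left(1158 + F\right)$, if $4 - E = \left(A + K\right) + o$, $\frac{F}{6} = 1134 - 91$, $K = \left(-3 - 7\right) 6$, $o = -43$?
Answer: $-13441639$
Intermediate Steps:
$A = 292$ ($A = -5 + 297 = 292$)
$K = -60$ ($K = \left(-10\right) 6 = -60$)
$F = 6258$ ($F = 6 \left(1134 - 91\right) = 6 \cdot 1043 = 6258$)
$E = -185$ ($E = 4 - \left(\left(292 - 60\right) - 43\right) = 4 - \left(232 - 43\right) = 4 - 189 = -185$)
$3569 - \left(1998 + E\right) \left(1158 + F\right) = 3569 - \left(1998 - 185\right) \left(1158 + 6258\right) = 3569 - 1813 \cdot 7416 = 3569 - 13445208 = -13441639$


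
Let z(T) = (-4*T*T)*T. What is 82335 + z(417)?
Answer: -289964517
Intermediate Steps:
z(T) = -4*T**3 (z(T) = (-4*T**2)*T = -4*T**3)
82335 + z(417) = 82335 - 4*417**3 = 82335 - 4*72511713 = 82335 - 290046852 = -289964517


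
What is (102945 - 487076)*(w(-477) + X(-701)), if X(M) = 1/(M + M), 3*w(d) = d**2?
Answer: -40845373316935/1402 ≈ -2.9134e+10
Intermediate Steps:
w(d) = d**2/3
X(M) = 1/(2*M)
(102945 - 487076)*(w(-477) + X(-701)) = (102945 - 487076)*((1/3)*(-477)**2 + (1/2)/(-701)) = -384131*((1/3)*227529 + (1/2)*(-1/701)) = -384131*(75843 - 1/1402) = -384131*106331885/1402 = -40845373316935/1402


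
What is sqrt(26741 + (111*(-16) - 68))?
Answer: sqrt(24897) ≈ 157.79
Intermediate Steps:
sqrt(26741 + (111*(-16) - 68)) = sqrt(26741 + (-1776 - 68)) = sqrt(26741 - 1844) = sqrt(24897)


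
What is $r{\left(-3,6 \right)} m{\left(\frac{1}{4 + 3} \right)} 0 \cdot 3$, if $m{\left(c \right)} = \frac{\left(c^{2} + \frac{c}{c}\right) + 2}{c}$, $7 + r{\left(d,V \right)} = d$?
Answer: $0$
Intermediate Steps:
$r{\left(d,V \right)} = -7 + d$
$m{\left(c \right)} = \frac{3 + c^{2}}{c}$ ($m{\left(c \right)} = \frac{\left(c^{2} + 1\right) + 2}{c} = \frac{\left(1 + c^{2}\right) + 2}{c} = \frac{3 + c^{2}}{c}$)
$r{\left(-3,6 \right)} m{\left(\frac{1}{4 + 3} \right)} 0 \cdot 3 = \left(-7 - 3\right) \left(\frac{1}{4 + 3} + \frac{3}{\frac{1}{4 + 3}}\right) 0 \cdot 3 = - 10 \left(\frac{1}{7} + \frac{3}{\frac{1}{7}}\right) 0 \cdot 3 = - 10 \left(\frac{1}{7} + 3 \frac{1}{\frac{1}{7}}\right) 0 \cdot 3 = - 10 \left(\frac{1}{7} + 3 \cdot 7\right) 0 \cdot 3 = - 10 \left(\frac{1}{7} + 21\right) 0 \cdot 3 = \left(-10\right) \frac{148}{7} \cdot 0 \cdot 3 = \left(- \frac{1480}{7}\right) 0 \cdot 3 = 0 \cdot 3 = 0$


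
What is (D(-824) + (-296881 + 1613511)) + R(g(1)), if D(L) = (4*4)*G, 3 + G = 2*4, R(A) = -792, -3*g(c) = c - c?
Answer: 1315918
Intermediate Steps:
g(c) = 0 (g(c) = -(c - c)/3 = -⅓*0 = 0)
G = 5 (G = -3 + 2*4 = -3 + 8 = 5)
D(L) = 80 (D(L) = (4*4)*5 = 16*5 = 80)
(D(-824) + (-296881 + 1613511)) + R(g(1)) = (80 + (-296881 + 1613511)) - 792 = (80 + 1316630) - 792 = 1316710 - 792 = 1315918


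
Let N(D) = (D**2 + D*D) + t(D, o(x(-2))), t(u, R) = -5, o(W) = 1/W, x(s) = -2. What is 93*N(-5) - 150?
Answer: 4035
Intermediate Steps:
N(D) = -5 + 2*D**2 (N(D) = (D**2 + D*D) - 5 = (D**2 + D**2) - 5 = 2*D**2 - 5 = -5 + 2*D**2)
93*N(-5) - 150 = 93*(-5 + 2*(-5)**2) - 150 = 93*(-5 + 2*25) - 150 = 93*(-5 + 50) - 150 = 93*45 - 150 = 4185 - 150 = 4035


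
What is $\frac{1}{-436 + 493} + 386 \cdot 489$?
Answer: $\frac{10758979}{57} \approx 1.8875 \cdot 10^{5}$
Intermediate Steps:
$\frac{1}{-436 + 493} + 386 \cdot 489 = \frac{1}{57} + 188754 = \frac{10758979}{57}$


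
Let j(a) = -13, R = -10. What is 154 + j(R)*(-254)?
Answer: 3456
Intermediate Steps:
154 + j(R)*(-254) = 154 - 13*(-254) = 154 + 3302 = 3456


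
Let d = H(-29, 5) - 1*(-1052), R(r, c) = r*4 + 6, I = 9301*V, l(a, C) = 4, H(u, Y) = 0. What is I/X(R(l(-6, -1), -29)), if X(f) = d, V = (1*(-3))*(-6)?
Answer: 83709/526 ≈ 159.14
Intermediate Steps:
V = 18 (V = -3*(-6) = 18)
I = 167418 (I = 9301*18 = 167418)
R(r, c) = 6 + 4*r (R(r, c) = 4*r + 6 = 6 + 4*r)
d = 1052 (d = 0 - 1*(-1052) = 0 + 1052 = 1052)
X(f) = 1052
I/X(R(l(-6, -1), -29)) = 167418/1052 = 167418*(1/1052) = 83709/526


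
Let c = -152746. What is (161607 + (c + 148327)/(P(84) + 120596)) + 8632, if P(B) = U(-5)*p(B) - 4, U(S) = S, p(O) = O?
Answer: 20457956689/120172 ≈ 1.7024e+5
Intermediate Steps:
P(B) = -4 - 5*B (P(B) = -5*B - 4 = -4 - 5*B)
(161607 + (c + 148327)/(P(84) + 120596)) + 8632 = (161607 + (-152746 + 148327)/((-4 - 5*84) + 120596)) + 8632 = (161607 - 4419/((-4 - 420) + 120596)) + 8632 = (161607 - 4419/(-424 + 120596)) + 8632 = (161607 - 4419/120172) + 8632 = 19420631985/120172 + 8632 = 20457956689/120172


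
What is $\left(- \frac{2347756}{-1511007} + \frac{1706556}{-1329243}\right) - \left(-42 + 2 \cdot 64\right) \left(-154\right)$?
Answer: $\frac{8867018742279620}{669498492567} \approx 13244.0$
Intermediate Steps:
$\left(- \frac{2347756}{-1511007} + \frac{1706556}{-1329243}\right) - \left(-42 + 2 \cdot 64\right) \left(-154\right) = \left(\left(-2347756\right) \left(- \frac{1}{1511007}\right) + 1706556 \left(- \frac{1}{1329243}\right)\right) - \left(-42 + 128\right) \left(-154\right) = \left(\frac{2347756}{1511007} - \frac{568852}{443081}\right) - 86 \left(-154\right) = \frac{180706722272}{669498492567} - -13244 = \frac{180706722272}{669498492567} + 13244 = \frac{8867018742279620}{669498492567}$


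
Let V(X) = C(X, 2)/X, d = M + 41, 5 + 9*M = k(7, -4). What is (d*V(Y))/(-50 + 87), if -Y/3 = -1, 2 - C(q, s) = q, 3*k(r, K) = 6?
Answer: -122/333 ≈ -0.36637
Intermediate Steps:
k(r, K) = 2 (k(r, K) = (1/3)*6 = 2)
M = -1/3 (M = -5/9 + (1/9)*2 = -5/9 + 2/9 = -1/3 ≈ -0.33333)
C(q, s) = 2 - q
d = 122/3 (d = -1/3 + 41 = 122/3 ≈ 40.667)
Y = 3 (Y = -3*(-1) = 3)
V(X) = (2 - X)/X
(d*V(Y))/(-50 + 87) = (122*((2 - 1*3)/3)/3)/(-50 + 87) = (122*((2 - 3)/3)/3)/37 = (122*((1/3)*(-1))/3)*(1/37) = ((122/3)*(-1/3))*(1/37) = -122/9*1/37 = -122/333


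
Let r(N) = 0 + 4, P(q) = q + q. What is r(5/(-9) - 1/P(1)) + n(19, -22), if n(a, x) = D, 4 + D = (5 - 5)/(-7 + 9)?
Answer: 0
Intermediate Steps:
P(q) = 2*q
D = -4 (D = -4 + (5 - 5)/(-7 + 9) = -4 + 0/2 = -4 + 0*(½) = -4 + 0 = -4)
n(a, x) = -4
r(N) = 4
r(5/(-9) - 1/P(1)) + n(19, -22) = 4 - 4 = 0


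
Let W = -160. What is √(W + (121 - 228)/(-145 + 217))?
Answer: I*√23254/12 ≈ 12.708*I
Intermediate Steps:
√(W + (121 - 228)/(-145 + 217)) = √(-160 + (121 - 228)/(-145 + 217)) = √(-160 - 107/72) = √(-11627/72) = I*√23254/12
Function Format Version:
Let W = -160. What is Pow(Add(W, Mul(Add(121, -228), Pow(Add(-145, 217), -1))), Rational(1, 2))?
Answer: Mul(Rational(1, 12), I, Pow(23254, Rational(1, 2))) ≈ Mul(12.708, I)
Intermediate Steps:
Pow(Add(W, Mul(Add(121, -228), Pow(Add(-145, 217), -1))), Rational(1, 2)) = Pow(Add(-160, Mul(Add(121, -228), Pow(Add(-145, 217), -1))), Rational(1, 2)) = Pow(Add(-160, Mul(-107, Pow(72, -1))), Rational(1, 2)) = Pow(Add(-160, Mul(-107, Rational(1, 72))), Rational(1, 2)) = Pow(Add(-160, Rational(-107, 72)), Rational(1, 2)) = Pow(Rational(-11627, 72), Rational(1, 2)) = Mul(Rational(1, 12), I, Pow(23254, Rational(1, 2)))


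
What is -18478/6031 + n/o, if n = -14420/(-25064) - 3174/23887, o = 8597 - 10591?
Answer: -5515229239275225/1799975038766788 ≈ -3.0641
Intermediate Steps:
o = -1994
n = 66224351/149675942 (n = -14420*(-1/25064) - 3174*1/23887 = 3605/6266 - 3174/23887 = 66224351/149675942 ≈ 0.44245)
-18478/6031 + n/o = -18478/6031 + (66224351/149675942)/(-1994) = -18478*1/6031 + (66224351/149675942)*(-1/1994) = -18478/6031 - 66224351/298453828348 = -5515229239275225/1799975038766788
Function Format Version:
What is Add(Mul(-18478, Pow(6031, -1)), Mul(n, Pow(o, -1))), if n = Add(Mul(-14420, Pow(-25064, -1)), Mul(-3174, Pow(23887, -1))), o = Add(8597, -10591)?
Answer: Rational(-5515229239275225, 1799975038766788) ≈ -3.0641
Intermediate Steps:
o = -1994
n = Rational(66224351, 149675942) (n = Add(Mul(-14420, Rational(-1, 25064)), Mul(-3174, Rational(1, 23887))) = Add(Rational(3605, 6266), Rational(-3174, 23887)) = Rational(66224351, 149675942) ≈ 0.44245)
Add(Mul(-18478, Pow(6031, -1)), Mul(n, Pow(o, -1))) = Add(Mul(-18478, Pow(6031, -1)), Mul(Rational(66224351, 149675942), Pow(-1994, -1))) = Add(Mul(-18478, Rational(1, 6031)), Mul(Rational(66224351, 149675942), Rational(-1, 1994))) = Add(Rational(-18478, 6031), Rational(-66224351, 298453828348)) = Rational(-5515229239275225, 1799975038766788)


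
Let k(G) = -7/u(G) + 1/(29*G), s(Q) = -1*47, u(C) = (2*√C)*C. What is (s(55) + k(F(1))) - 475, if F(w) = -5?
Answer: -75691/145 - 7*I*√5/50 ≈ -522.01 - 0.31305*I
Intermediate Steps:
u(C) = 2*C^(3/2)
s(Q) = -47
k(G) = -7/(2*G^(3/2)) + 1/(29*G) (k(G) = -7*1/(2*G^(3/2)) + 1/(29*G) = -7/(2*G^(3/2)) + 1/(29*G))
(s(55) + k(F(1))) - 475 = (-47 + (-7*I*√5/50 + (1/29)/(-5))) - 475 = (-47 + (-7*I*√5/50 + (1/29)*(-⅕))) - 475 = (-47 + (-7*I*√5/50 - 1/145)) - 475 = (-47 + (-1/145 - 7*I*√5/50)) - 475 = (-6816/145 - 7*I*√5/50) - 475 = -75691/145 - 7*I*√5/50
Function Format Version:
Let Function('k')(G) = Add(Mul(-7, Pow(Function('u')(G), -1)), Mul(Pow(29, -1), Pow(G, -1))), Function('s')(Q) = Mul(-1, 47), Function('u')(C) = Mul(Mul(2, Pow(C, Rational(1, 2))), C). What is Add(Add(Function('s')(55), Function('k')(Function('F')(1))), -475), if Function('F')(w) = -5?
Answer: Add(Rational(-75691, 145), Mul(Rational(-7, 50), I, Pow(5, Rational(1, 2)))) ≈ Add(-522.01, Mul(-0.31305, I))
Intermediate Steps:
Function('u')(C) = Mul(2, Pow(C, Rational(3, 2)))
Function('s')(Q) = -47
Function('k')(G) = Add(Mul(Rational(-7, 2), Pow(G, Rational(-3, 2))), Mul(Rational(1, 29), Pow(G, -1))) (Function('k')(G) = Add(Mul(-7, Pow(Mul(2, Pow(G, Rational(3, 2))), -1)), Mul(Pow(29, -1), Pow(G, -1))) = Add(Mul(-7, Mul(Rational(1, 2), Pow(G, Rational(-3, 2)))), Mul(Rational(1, 29), Pow(G, -1))) = Add(Mul(Rational(-7, 2), Pow(G, Rational(-3, 2))), Mul(Rational(1, 29), Pow(G, -1))))
Add(Add(Function('s')(55), Function('k')(Function('F')(1))), -475) = Add(Add(-47, Add(Mul(Rational(-7, 2), Pow(-5, Rational(-3, 2))), Mul(Rational(1, 29), Pow(-5, -1)))), -475) = Add(Add(-47, Add(Mul(Rational(-7, 2), Mul(Rational(1, 25), I, Pow(5, Rational(1, 2)))), Mul(Rational(1, 29), Rational(-1, 5)))), -475) = Add(Add(-47, Add(Mul(Rational(-7, 50), I, Pow(5, Rational(1, 2))), Rational(-1, 145))), -475) = Add(Add(-47, Add(Rational(-1, 145), Mul(Rational(-7, 50), I, Pow(5, Rational(1, 2))))), -475) = Add(Add(Rational(-6816, 145), Mul(Rational(-7, 50), I, Pow(5, Rational(1, 2)))), -475) = Add(Rational(-75691, 145), Mul(Rational(-7, 50), I, Pow(5, Rational(1, 2))))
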